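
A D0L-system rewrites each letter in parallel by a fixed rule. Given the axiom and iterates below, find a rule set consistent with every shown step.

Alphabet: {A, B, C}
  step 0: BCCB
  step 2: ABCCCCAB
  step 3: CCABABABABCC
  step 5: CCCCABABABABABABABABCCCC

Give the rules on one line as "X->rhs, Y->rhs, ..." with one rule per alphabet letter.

  step 2 ⇒ step 3: ABCCCCAB ⇒ C·C·AB·AB·AB·AB·C·C
    A ↦ C
    B ↦ C
    C ↦ AB

A->C, B->C, C->AB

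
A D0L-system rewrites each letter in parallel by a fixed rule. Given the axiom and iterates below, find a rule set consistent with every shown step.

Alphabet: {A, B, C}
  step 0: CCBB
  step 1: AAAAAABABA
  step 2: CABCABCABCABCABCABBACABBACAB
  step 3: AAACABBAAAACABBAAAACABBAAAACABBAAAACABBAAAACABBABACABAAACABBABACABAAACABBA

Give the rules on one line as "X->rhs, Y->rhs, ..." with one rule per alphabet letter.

A->CAB, B->BA, C->AAA

  step 2 ⇒ step 3: CABCABCABCABCABCABBACABBACAB ⇒ AAA·CAB·BA·AAA·CAB·BA·AAA·CAB·BA·AAA·CAB·BA·AAA·CAB·BA·AAA·CAB·BA·BA·CAB·AAA·CAB·BA·BA·CAB·AAA·CAB·BA
    A ↦ CAB
    B ↦ BA
    C ↦ AAA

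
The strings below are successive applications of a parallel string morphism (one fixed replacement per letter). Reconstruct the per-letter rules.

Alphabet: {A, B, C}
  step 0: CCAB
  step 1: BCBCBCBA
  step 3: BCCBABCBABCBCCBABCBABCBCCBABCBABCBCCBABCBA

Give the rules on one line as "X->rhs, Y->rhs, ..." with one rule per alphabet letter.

  step 0 ⇒ step 1: CCAB ⇒ BC·BC·B·CBA
    A ↦ B
    B ↦ CBA
    C ↦ BC

A->B, B->CBA, C->BC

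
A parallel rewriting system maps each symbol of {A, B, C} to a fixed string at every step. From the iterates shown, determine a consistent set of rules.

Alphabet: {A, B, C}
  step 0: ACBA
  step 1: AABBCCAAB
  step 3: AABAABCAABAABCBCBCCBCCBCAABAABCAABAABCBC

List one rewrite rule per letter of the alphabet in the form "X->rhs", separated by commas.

  step 0 ⇒ step 1: ACBA ⇒ AAB·BC·C·AAB
    A ↦ AAB
    B ↦ C
    C ↦ BC

A->AAB, B->C, C->BC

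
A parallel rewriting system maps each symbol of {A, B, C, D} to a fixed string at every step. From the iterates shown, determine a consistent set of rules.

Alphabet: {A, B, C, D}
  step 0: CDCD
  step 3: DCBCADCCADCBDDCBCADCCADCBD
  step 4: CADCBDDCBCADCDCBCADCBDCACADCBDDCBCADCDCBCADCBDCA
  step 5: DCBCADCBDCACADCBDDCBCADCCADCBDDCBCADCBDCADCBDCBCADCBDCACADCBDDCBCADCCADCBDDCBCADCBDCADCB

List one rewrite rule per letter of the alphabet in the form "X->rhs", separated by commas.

  step 4 ⇒ step 5: CADCBDDCBCADCDCBCADCBDCACADCBDDCBCADCDCBCADCBDCA ⇒ DC·B·CA·DC·BD·CA·CA·DC·BD·DC·B·CA·DC·CA·DC·BD·DC·B·CA·DC·BD·CA·DC·B·DC·B·CA·DC·BD·CA·CA·DC·BD·DC·B·CA·DC·CA·DC·BD·DC·B·CA·DC·BD·CA·DC·B
    A ↦ B
    B ↦ BD
    C ↦ DC
    D ↦ CA

A->B, B->BD, C->DC, D->CA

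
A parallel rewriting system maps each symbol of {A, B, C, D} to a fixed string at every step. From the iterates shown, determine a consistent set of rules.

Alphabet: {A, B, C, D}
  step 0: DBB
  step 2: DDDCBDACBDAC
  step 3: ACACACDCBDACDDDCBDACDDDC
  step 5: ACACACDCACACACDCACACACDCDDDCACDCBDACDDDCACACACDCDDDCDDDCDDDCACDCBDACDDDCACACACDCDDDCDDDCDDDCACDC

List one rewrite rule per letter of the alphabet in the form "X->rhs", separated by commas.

A->DD, B->BD, C->DC, D->AC

  step 2 ⇒ step 3: DDDCBDACBDAC ⇒ AC·AC·AC·DC·BD·AC·DD·DC·BD·AC·DD·DC
    A ↦ DD
    B ↦ BD
    C ↦ DC
    D ↦ AC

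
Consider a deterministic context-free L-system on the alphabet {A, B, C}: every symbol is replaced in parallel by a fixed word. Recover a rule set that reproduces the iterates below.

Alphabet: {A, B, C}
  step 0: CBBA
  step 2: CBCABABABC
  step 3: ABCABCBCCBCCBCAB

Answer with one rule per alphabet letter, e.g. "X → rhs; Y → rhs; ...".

  step 2 ⇒ step 3: CBCABABABC ⇒ AB·C·AB·CB·C·CB·C·CB·C·AB
    A ↦ CB
    B ↦ C
    C ↦ AB

A->CB, B->C, C->AB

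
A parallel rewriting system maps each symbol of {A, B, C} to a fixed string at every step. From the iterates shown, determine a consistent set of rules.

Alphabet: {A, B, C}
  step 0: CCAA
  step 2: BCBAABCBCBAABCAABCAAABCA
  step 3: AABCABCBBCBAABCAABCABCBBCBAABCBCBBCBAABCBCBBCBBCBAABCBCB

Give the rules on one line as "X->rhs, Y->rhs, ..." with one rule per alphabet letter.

A->BCB, B->A, C->ABC

  step 2 ⇒ step 3: BCBAABCBCBAABCAABCAAABCA ⇒ A·ABC·A·BCB·BCB·A·ABC·A·ABC·A·BCB·BCB·A·ABC·BCB·BCB·A·ABC·BCB·BCB·BCB·A·ABC·BCB
    A ↦ BCB
    B ↦ A
    C ↦ ABC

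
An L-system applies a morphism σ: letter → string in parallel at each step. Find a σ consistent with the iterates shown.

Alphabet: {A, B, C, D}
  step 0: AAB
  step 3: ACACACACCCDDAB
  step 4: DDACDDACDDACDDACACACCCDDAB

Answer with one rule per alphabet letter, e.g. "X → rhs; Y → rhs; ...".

  step 3 ⇒ step 4: ACACACACCCDDAB ⇒ DD·AC·DD·AC·DD·AC·DD·AC·AC·AC·C·C·DD·AB
    A ↦ DD
    B ↦ AB
    C ↦ AC
    D ↦ C

A->DD, B->AB, C->AC, D->C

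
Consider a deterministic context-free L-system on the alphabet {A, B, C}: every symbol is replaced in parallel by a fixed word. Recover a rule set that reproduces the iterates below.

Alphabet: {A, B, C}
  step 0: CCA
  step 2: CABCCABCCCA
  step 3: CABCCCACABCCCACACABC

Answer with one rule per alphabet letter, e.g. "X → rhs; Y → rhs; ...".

A->BC, B->C, C->CA

  step 2 ⇒ step 3: CABCCABCCCA ⇒ CA·BC·C·CA·CA·BC·C·CA·CA·CA·BC
    A ↦ BC
    B ↦ C
    C ↦ CA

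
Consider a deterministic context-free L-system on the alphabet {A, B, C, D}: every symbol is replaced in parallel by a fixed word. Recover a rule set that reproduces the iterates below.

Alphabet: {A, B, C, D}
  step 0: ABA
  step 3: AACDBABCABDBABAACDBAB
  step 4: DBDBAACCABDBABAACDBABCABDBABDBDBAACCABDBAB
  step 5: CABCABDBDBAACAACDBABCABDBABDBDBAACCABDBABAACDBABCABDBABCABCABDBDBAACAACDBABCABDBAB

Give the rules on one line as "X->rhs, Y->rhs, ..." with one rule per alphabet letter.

A->DB, B->AB, C->AAC, D->C

  step 4 ⇒ step 5: DBDBAACCABDBABAACDBABCABDBABDBDBAACCABDBAB ⇒ C·AB·C·AB·DB·DB·AAC·AAC·DB·AB·C·AB·DB·AB·DB·DB·AAC·C·AB·DB·AB·AAC·DB·AB·C·AB·DB·AB·C·AB·C·AB·DB·DB·AAC·AAC·DB·AB·C·AB·DB·AB
    A ↦ DB
    B ↦ AB
    C ↦ AAC
    D ↦ C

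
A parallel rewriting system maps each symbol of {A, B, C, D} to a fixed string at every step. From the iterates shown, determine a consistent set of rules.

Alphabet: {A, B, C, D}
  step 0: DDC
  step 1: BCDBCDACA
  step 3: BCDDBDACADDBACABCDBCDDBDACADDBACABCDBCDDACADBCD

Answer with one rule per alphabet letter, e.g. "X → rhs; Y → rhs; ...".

  step 0 ⇒ step 1: DDC ⇒ BCD·BCD·ACA
    C ↦ ACA
    D ↦ BCD
    A ↦ D  (constrained at step 1)
    B ↦ DB  (constrained at step 1)

A->D, B->DB, C->ACA, D->BCD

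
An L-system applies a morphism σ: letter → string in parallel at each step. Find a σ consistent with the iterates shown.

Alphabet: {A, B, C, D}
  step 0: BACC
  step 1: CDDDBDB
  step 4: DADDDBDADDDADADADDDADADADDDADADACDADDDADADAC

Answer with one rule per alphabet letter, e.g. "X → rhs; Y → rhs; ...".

  step 0 ⇒ step 1: BACC ⇒ C·DD·DB·DB
    A ↦ DD
    B ↦ C
    C ↦ DB
    D ↦ DA  (constrained at step 1)

A->DD, B->C, C->DB, D->DA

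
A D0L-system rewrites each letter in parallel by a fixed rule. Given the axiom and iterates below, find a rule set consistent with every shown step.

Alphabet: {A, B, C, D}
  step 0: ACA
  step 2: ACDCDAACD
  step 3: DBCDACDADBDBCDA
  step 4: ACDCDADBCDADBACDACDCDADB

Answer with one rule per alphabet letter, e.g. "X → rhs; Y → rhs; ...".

A->DB, B->CD, C->CD, D->A

  step 3 ⇒ step 4: DBCDACDADBDBCDA ⇒ A·CD·CD·A·DB·CD·A·DB·A·CD·A·CD·CD·A·DB
    A ↦ DB
    B ↦ CD
    C ↦ CD
    D ↦ A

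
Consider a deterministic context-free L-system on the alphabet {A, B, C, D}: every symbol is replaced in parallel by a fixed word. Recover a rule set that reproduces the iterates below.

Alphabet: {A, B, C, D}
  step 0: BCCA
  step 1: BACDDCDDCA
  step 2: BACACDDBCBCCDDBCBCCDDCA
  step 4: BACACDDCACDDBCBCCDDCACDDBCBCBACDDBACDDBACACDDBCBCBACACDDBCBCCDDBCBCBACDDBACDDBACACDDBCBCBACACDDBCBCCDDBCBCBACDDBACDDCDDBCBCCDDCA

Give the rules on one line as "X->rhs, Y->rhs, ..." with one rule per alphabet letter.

A->CA, B->BA, C->CDD, D->BC

  step 1 ⇒ step 2: BACDDCDDCA ⇒ BA·CA·CDD·BC·BC·CDD·BC·BC·CDD·CA
    A ↦ CA
    B ↦ BA
    C ↦ CDD
    D ↦ BC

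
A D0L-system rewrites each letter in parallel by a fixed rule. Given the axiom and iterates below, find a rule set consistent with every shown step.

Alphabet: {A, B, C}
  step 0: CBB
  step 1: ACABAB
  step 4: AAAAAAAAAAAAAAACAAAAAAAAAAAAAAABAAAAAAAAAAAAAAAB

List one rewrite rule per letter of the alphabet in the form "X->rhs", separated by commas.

  step 0 ⇒ step 1: CBB ⇒ AC·AB·AB
    B ↦ AB
    C ↦ AC
    A ↦ AA  (constrained at step 1)

A->AA, B->AB, C->AC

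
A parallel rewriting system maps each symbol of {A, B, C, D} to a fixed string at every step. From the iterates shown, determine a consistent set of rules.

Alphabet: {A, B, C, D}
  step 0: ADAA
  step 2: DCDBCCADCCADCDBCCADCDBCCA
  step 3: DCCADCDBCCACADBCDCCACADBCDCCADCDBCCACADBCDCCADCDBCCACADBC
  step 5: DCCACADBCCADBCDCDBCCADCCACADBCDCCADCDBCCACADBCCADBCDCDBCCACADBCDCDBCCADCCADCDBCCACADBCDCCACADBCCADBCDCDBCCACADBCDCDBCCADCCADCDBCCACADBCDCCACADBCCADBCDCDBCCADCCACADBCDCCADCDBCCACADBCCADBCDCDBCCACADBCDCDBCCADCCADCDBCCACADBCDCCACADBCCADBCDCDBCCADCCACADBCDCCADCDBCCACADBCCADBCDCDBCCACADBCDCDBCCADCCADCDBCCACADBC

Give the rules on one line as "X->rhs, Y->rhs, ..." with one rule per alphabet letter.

  step 2 ⇒ step 3: DCDBCCADCCADCDBCCADCDBCCA ⇒ DC·CA·DC·DBC·CA·CA·DBC·DC·CA·CA·DBC·DC·CA·DC·DBC·CA·CA·DBC·DC·CA·DC·DBC·CA·CA·DBC
    A ↦ DBC
    B ↦ DBC
    C ↦ CA
    D ↦ DC

A->DBC, B->DBC, C->CA, D->DC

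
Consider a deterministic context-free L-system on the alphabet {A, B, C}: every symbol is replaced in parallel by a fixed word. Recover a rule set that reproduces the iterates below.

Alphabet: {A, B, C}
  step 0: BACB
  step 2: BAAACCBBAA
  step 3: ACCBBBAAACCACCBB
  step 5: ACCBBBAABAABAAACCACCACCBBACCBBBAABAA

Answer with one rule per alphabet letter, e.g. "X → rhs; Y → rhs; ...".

A->B, B->ACC, C->A

  step 2 ⇒ step 3: BAAACCBBAA ⇒ ACC·B·B·B·A·A·ACC·ACC·B·B
    A ↦ B
    B ↦ ACC
    C ↦ A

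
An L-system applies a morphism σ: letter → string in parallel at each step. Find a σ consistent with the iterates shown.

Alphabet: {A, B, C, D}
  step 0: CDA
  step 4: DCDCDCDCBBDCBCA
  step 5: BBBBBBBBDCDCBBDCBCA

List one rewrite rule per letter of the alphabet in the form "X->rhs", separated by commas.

A->CA, B->DC, C->B, D->B

  step 4 ⇒ step 5: DCDCDCDCBBDCBCA ⇒ B·B·B·B·B·B·B·B·DC·DC·B·B·DC·B·CA
    A ↦ CA
    B ↦ DC
    C ↦ B
    D ↦ B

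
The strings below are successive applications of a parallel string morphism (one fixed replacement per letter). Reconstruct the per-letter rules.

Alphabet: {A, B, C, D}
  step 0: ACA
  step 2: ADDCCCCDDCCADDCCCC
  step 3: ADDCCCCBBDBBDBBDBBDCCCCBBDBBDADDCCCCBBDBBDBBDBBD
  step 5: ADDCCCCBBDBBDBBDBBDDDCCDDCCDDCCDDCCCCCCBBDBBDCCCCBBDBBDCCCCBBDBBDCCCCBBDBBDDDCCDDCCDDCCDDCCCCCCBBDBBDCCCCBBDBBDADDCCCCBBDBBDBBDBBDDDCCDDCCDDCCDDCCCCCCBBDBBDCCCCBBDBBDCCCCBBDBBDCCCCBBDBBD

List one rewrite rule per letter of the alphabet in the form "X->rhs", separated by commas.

A->ADD, B->D, C->BBD, D->CC

  step 2 ⇒ step 3: ADDCCCCDDCCADDCCCC ⇒ ADD·CC·CC·BBD·BBD·BBD·BBD·CC·CC·BBD·BBD·ADD·CC·CC·BBD·BBD·BBD·BBD
    A ↦ ADD
    C ↦ BBD
    D ↦ CC
    B ↦ D  (constrained at step 3)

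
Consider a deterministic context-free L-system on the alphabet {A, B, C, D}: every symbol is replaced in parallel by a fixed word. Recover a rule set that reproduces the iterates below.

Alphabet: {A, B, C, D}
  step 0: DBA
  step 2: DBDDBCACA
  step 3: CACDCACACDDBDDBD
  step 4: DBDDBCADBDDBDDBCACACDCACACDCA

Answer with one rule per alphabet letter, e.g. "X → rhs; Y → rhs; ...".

A->D, B->CD, C->DB, D->CA

  step 3 ⇒ step 4: CACDCACACDDBDDBD ⇒ DB·D·DB·CA·DB·D·DB·D·DB·CA·CA·CD·CA·CA·CD·CA
    A ↦ D
    B ↦ CD
    C ↦ DB
    D ↦ CA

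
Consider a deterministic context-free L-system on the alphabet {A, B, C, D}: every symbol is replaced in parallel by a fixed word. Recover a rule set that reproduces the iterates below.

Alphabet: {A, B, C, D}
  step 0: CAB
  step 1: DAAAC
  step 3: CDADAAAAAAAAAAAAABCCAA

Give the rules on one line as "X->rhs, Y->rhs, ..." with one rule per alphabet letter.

A->AA, B->C, C->DA, D->BCC

  step 0 ⇒ step 1: CAB ⇒ DA·AA·C
    A ↦ AA
    B ↦ C
    C ↦ DA
    D ↦ BCC  (constrained at step 1)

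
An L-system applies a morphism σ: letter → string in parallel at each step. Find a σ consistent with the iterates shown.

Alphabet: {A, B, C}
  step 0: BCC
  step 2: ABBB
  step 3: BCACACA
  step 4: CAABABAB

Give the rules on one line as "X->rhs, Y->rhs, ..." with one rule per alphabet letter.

A->B, B->CA, C->A

  step 3 ⇒ step 4: BCACACA ⇒ CA·A·B·A·B·A·B
    A ↦ B
    B ↦ CA
    C ↦ A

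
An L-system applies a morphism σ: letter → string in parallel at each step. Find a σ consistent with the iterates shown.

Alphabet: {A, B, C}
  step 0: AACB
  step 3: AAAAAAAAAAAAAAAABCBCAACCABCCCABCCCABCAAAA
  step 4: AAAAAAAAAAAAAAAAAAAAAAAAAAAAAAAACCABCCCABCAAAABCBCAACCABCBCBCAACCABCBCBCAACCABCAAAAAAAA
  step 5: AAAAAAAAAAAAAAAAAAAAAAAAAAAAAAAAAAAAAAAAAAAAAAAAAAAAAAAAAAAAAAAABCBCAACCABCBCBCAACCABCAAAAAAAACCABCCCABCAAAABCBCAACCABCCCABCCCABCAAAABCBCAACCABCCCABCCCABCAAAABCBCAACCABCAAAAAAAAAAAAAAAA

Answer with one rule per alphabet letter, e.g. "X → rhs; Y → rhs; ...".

A->AA, B->CCA, C->BC

  step 4 ⇒ step 5: AAAAAAAAAAAAAAAAAAAAAAAAAAAAAAAACCABCCCABCAAAABCBCAACCABCBCBCAACCABCBCBCAACCABCAAAAAAAA ⇒ AA·AA·AA·AA·AA·AA·AA·AA·AA·AA·AA·AA·AA·AA·AA·AA·AA·AA·AA·AA·AA·AA·AA·AA·AA·AA·AA·AA·AA·AA·AA·AA·BC·BC·AA·CCA·BC·BC·BC·AA·CCA·BC·AA·AA·AA·AA·CCA·BC·CCA·BC·AA·AA·BC·BC·AA·CCA·BC·CCA·BC·CCA·BC·AA·AA·BC·BC·AA·CCA·BC·CCA·BC·CCA·BC·AA·AA·BC·BC·AA·CCA·BC·AA·AA·AA·AA·AA·AA·AA·AA
    A ↦ AA
    B ↦ CCA
    C ↦ BC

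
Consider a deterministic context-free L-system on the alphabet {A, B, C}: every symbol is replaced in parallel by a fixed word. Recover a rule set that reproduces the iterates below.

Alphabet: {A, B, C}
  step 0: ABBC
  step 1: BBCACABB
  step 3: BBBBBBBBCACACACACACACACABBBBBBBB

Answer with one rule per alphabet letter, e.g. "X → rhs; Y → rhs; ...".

A->BB, B->CA, C->BB

  step 0 ⇒ step 1: ABBC ⇒ BB·CA·CA·BB
    A ↦ BB
    B ↦ CA
    C ↦ BB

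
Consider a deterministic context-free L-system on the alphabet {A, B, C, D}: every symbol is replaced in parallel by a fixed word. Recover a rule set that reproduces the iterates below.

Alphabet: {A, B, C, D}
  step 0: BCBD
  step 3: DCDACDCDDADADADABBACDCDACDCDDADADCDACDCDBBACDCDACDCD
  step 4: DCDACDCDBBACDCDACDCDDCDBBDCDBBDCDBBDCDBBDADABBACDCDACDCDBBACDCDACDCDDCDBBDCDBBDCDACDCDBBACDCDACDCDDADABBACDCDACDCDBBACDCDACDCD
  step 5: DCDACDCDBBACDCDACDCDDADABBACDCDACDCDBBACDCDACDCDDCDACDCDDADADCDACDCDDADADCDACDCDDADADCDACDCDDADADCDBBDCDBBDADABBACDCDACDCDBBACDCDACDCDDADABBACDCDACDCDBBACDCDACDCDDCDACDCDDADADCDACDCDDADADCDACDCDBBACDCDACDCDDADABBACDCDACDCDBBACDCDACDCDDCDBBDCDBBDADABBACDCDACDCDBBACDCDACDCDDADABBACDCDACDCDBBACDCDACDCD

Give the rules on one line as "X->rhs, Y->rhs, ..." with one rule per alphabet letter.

A->BB, B->DA, C->AC, D->DCD

  step 4 ⇒ step 5: DCDACDCDBBACDCDACDCDDCDBBDCDBBDCDBBDCDBBDADABBACDCDACDCDBBACDCDACDCDDCDBBDCDBBDCDACDCDBBACDCDACDCDDADABBACDCDACDCDBBACDCDACDCD ⇒ DCD·AC·DCD·BB·AC·DCD·AC·DCD·DA·DA·BB·AC·DCD·AC·DCD·BB·AC·DCD·AC·DCD·DCD·AC·DCD·DA·DA·DCD·AC·DCD·DA·DA·DCD·AC·DCD·DA·DA·DCD·AC·DCD·DA·DA·DCD·BB·DCD·BB·DA·DA·BB·AC·DCD·AC·DCD·BB·AC·DCD·AC·DCD·DA·DA·BB·AC·DCD·AC·DCD·BB·AC·DCD·AC·DCD·DCD·AC·DCD·DA·DA·DCD·AC·DCD·DA·DA·DCD·AC·DCD·BB·AC·DCD·AC·DCD·DA·DA·BB·AC·DCD·AC·DCD·BB·AC·DCD·AC·DCD·DCD·BB·DCD·BB·DA·DA·BB·AC·DCD·AC·DCD·BB·AC·DCD·AC·DCD·DA·DA·BB·AC·DCD·AC·DCD·BB·AC·DCD·AC·DCD
    A ↦ BB
    B ↦ DA
    C ↦ AC
    D ↦ DCD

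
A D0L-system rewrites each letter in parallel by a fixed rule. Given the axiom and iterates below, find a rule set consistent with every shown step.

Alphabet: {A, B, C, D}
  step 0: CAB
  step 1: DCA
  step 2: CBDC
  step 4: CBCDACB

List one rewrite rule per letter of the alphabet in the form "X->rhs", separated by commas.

  step 1 ⇒ step 2: DCA ⇒ CB·D·C
    A ↦ C
    C ↦ D
    D ↦ CB
  step 0 ⇒ step 1: CAB ⇒ D·C·A
    B ↦ A

A->C, B->A, C->D, D->CB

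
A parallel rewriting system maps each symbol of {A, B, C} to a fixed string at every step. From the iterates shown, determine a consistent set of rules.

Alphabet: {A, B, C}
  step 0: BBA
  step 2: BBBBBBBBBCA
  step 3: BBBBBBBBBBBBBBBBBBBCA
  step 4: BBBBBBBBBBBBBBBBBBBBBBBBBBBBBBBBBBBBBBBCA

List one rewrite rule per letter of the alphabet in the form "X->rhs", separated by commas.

  step 3 ⇒ step 4: BBBBBBBBBBBBBBBBBBBCA ⇒ BB·BB·BB·BB·BB·BB·BB·BB·BB·BB·BB·BB·BB·BB·BB·BB·BB·BB·BB·B·CA
    A ↦ CA
    B ↦ BB
    C ↦ B

A->CA, B->BB, C->B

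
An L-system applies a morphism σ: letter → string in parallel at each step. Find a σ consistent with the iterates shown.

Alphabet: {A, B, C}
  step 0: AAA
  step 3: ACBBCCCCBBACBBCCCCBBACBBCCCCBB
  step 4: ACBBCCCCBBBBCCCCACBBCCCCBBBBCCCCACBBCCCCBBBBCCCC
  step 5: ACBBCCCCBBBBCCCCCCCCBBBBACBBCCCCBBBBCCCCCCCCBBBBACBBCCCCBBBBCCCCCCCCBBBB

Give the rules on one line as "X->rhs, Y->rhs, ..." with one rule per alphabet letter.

  step 4 ⇒ step 5: ACBBCCCCBBBBCCCCACBBCCCCBBBBCCCCACBBCCCCBBBBCCCC ⇒ ACB·B·CC·CC·B·B·B·B·CC·CC·CC·CC·B·B·B·B·ACB·B·CC·CC·B·B·B·B·CC·CC·CC·CC·B·B·B·B·ACB·B·CC·CC·B·B·B·B·CC·CC·CC·CC·B·B·B·B
    A ↦ ACB
    B ↦ CC
    C ↦ B

A->ACB, B->CC, C->B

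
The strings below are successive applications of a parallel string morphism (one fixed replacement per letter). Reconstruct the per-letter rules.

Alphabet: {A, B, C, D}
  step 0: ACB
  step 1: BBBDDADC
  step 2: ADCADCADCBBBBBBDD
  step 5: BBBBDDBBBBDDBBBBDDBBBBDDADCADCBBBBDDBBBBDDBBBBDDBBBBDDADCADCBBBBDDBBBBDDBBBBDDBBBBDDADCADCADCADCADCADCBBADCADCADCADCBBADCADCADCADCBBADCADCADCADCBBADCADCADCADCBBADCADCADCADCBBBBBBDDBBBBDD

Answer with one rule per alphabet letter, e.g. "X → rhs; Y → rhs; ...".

  step 1 ⇒ step 2: BBBDDADC ⇒ ADC·ADC·ADC·B·B·BBB·B·DD
    A ↦ BBB
    B ↦ ADC
    C ↦ DD
    D ↦ B

A->BBB, B->ADC, C->DD, D->B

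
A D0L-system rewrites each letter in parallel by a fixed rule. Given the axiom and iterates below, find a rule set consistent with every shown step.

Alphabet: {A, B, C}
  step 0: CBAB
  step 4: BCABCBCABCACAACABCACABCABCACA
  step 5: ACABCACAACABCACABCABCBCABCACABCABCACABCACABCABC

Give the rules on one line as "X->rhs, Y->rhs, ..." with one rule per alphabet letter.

  step 4 ⇒ step 5: BCABCBCABCACAACABCACABCABCACA ⇒ AC·A·BC·AC·A·AC·A·BC·AC·A·BC·A·BC·BC·A·BC·AC·A·BC·A·BC·AC·A·BC·AC·A·BC·A·BC
    A ↦ BC
    B ↦ AC
    C ↦ A

A->BC, B->AC, C->A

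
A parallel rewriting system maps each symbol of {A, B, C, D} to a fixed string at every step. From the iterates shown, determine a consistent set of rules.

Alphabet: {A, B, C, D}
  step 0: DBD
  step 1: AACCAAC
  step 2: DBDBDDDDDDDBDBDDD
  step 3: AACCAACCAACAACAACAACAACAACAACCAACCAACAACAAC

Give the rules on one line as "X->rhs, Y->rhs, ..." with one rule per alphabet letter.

  step 2 ⇒ step 3: DBDBDDDDDDDBDBDDD ⇒ AAC·C·AAC·C·AAC·AAC·AAC·AAC·AAC·AAC·AAC·C·AAC·C·AAC·AAC·AAC
    B ↦ C
    D ↦ AAC
  step 1 ⇒ step 2: AACCAAC ⇒ DB·DB·DDD·DDD·DB·DB·DDD
    A ↦ DB
  step 1 ⇒ step 2: AACCAAC ⇒ DB·DB·DDD·DDD·DB·DB·DDD
    C ↦ DDD

A->DB, B->C, C->DDD, D->AAC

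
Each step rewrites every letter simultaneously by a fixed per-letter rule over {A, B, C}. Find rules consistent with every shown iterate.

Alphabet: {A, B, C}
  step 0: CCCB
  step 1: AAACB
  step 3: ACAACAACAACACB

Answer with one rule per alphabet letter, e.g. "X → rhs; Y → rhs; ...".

A->AC, B->CB, C->A

  step 0 ⇒ step 1: CCCB ⇒ A·A·A·CB
    B ↦ CB
    C ↦ A
    A ↦ AC  (constrained at step 1)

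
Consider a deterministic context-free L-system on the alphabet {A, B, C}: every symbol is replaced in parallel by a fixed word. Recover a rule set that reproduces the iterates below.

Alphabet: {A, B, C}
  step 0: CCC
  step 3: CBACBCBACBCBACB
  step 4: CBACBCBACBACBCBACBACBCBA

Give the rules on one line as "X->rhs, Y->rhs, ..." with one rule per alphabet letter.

  step 3 ⇒ step 4: CBACBCBACBCBACB ⇒ CB·A·CB·CB·A·CB·A·CB·CB·A·CB·A·CB·CB·A
    A ↦ CB
    B ↦ A
    C ↦ CB

A->CB, B->A, C->CB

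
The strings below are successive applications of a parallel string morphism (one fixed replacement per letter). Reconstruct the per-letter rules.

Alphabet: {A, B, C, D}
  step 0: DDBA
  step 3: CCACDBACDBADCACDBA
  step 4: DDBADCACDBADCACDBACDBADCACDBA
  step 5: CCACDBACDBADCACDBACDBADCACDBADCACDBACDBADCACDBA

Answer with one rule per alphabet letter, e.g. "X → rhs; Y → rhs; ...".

  step 4 ⇒ step 5: DDBADCACDBADCACDBACDBADCACDBA ⇒ C·C·ACD·BA·C·D·BA·D·C·ACD·BA·C·D·BA·D·C·ACD·BA·D·C·ACD·BA·C·D·BA·D·C·ACD·BA
    A ↦ BA
    B ↦ ACD
    C ↦ D
    D ↦ C

A->BA, B->ACD, C->D, D->C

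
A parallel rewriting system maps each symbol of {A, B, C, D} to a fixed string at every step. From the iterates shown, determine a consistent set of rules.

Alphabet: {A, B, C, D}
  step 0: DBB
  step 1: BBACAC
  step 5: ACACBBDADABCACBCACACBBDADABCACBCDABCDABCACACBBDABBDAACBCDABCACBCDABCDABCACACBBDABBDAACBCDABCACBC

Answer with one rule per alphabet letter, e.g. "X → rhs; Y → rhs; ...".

A->DA, B->AC, C->BC, D->BB

  step 0 ⇒ step 1: DBB ⇒ BB·AC·AC
    B ↦ AC
    D ↦ BB
    A ↦ DA  (constrained at step 1)
    C ↦ BC  (constrained at step 1)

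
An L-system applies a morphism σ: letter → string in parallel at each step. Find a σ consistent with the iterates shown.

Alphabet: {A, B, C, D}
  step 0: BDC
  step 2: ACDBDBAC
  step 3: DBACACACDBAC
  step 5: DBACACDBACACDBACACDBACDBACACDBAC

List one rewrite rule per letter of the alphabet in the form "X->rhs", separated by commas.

A->DB, B->C, C->AC, D->A

  step 2 ⇒ step 3: ACDBDBAC ⇒ DB·AC·A·C·A·C·DB·AC
    A ↦ DB
    B ↦ C
    C ↦ AC
    D ↦ A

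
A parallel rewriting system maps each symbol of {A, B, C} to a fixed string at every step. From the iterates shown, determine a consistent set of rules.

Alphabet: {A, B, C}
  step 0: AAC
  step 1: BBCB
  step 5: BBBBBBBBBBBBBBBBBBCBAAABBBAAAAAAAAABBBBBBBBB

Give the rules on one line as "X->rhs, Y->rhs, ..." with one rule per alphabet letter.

  step 0 ⇒ step 1: AAC ⇒ B·B·CB
    A ↦ B
    C ↦ CB
    B ↦ AAA  (constrained at step 1)

A->B, B->AAA, C->CB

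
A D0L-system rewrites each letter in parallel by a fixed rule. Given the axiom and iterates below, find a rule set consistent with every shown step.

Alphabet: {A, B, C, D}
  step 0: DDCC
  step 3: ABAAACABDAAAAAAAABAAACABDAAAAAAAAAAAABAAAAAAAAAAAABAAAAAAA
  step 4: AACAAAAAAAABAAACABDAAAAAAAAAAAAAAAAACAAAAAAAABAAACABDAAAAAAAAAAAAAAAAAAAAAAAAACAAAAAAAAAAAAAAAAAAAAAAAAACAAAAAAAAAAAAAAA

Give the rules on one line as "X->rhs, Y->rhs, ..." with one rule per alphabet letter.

A->AA, B->CA, C->ABA, D->BDA

  step 3 ⇒ step 4: ABAAACABDAAAAAAAABAAACABDAAAAAAAAAAAABAAAAAAAAAAAABAAAAAAA ⇒ AA·CA·AA·AA·AA·ABA·AA·CA·BDA·AA·AA·AA·AA·AA·AA·AA·AA·CA·AA·AA·AA·ABA·AA·CA·BDA·AA·AA·AA·AA·AA·AA·AA·AA·AA·AA·AA·AA·CA·AA·AA·AA·AA·AA·AA·AA·AA·AA·AA·AA·AA·CA·AA·AA·AA·AA·AA·AA·AA
    A ↦ AA
    B ↦ CA
    C ↦ ABA
    D ↦ BDA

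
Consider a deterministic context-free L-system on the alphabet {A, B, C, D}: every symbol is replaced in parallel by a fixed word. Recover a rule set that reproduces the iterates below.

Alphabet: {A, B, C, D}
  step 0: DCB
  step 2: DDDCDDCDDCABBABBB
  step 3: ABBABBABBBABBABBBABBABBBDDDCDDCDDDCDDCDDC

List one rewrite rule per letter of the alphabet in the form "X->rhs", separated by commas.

A->D, B->DDC, C->B, D->ABB

  step 2 ⇒ step 3: DDDCDDCDDCABBABBB ⇒ ABB·ABB·ABB·B·ABB·ABB·B·ABB·ABB·B·D·DDC·DDC·D·DDC·DDC·DDC
    A ↦ D
    B ↦ DDC
    C ↦ B
    D ↦ ABB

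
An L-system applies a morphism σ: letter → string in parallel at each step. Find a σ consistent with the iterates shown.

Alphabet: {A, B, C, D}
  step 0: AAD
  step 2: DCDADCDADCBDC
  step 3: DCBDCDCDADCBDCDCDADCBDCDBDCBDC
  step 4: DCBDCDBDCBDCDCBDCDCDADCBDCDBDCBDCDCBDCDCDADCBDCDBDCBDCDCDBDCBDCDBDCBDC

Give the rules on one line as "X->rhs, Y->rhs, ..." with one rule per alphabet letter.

A->DA, B->DB, C->BDC, D->DC

  step 3 ⇒ step 4: DCBDCDCDADCBDCDCDADCBDCDBDCBDC ⇒ DC·BDC·DB·DC·BDC·DC·BDC·DC·DA·DC·BDC·DB·DC·BDC·DC·BDC·DC·DA·DC·BDC·DB·DC·BDC·DC·DB·DC·BDC·DB·DC·BDC
    A ↦ DA
    B ↦ DB
    C ↦ BDC
    D ↦ DC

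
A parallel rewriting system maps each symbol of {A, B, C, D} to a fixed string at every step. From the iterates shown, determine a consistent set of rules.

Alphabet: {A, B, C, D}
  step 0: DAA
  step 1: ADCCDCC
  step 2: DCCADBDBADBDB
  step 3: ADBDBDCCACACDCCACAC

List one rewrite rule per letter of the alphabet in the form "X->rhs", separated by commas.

A->DCC, B->C, C->DB, D->A

  step 2 ⇒ step 3: DCCADBDBADBDB ⇒ A·DB·DB·DCC·A·C·A·C·DCC·A·C·A·C
    A ↦ DCC
    B ↦ C
    C ↦ DB
    D ↦ A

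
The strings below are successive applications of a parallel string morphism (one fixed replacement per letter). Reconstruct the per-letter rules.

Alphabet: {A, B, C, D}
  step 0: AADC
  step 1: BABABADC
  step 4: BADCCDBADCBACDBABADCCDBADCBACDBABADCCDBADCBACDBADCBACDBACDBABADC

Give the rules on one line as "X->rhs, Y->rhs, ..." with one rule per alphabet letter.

A->BA, B->CD, C->DC, D->BA

  step 0 ⇒ step 1: AADC ⇒ BA·BA·BA·DC
    A ↦ BA
    C ↦ DC
    D ↦ BA
    B ↦ CD  (constrained at step 1)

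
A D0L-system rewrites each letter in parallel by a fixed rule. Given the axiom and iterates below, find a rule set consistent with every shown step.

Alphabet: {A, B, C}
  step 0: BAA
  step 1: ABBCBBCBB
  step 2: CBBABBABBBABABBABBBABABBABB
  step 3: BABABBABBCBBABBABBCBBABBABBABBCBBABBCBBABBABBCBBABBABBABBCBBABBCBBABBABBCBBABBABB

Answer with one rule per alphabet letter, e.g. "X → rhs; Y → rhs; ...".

  step 2 ⇒ step 3: CBBABBABBBABABBABBBABABBABB ⇒ BAB·ABB·ABB·CBB·ABB·ABB·CBB·ABB·ABB·ABB·CBB·ABB·CBB·ABB·ABB·CBB·ABB·ABB·ABB·CBB·ABB·CBB·ABB·ABB·CBB·ABB·ABB
    A ↦ CBB
    B ↦ ABB
    C ↦ BAB

A->CBB, B->ABB, C->BAB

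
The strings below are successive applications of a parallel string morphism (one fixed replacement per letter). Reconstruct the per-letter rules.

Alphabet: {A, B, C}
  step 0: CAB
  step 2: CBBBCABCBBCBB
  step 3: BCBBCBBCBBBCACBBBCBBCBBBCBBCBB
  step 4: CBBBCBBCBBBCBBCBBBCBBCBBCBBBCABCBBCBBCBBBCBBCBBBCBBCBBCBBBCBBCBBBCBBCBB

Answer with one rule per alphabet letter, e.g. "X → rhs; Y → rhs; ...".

A->CA, B->CBB, C->B

  step 3 ⇒ step 4: BCBBCBBCBBBCACBBBCBBCBBBCBBCBB ⇒ CBB·B·CBB·CBB·B·CBB·CBB·B·CBB·CBB·CBB·B·CA·B·CBB·CBB·CBB·B·CBB·CBB·B·CBB·CBB·CBB·B·CBB·CBB·B·CBB·CBB
    A ↦ CA
    B ↦ CBB
    C ↦ B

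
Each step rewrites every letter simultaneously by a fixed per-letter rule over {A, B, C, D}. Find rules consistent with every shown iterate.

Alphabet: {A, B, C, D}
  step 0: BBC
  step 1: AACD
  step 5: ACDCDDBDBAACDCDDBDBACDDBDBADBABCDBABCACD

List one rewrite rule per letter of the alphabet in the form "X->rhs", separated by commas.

  step 0 ⇒ step 1: BBC ⇒ A·A·CD
    B ↦ A
    C ↦ CD
    A ↦ BC  (constrained at step 1)
    D ↦ DB  (constrained at step 1)

A->BC, B->A, C->CD, D->DB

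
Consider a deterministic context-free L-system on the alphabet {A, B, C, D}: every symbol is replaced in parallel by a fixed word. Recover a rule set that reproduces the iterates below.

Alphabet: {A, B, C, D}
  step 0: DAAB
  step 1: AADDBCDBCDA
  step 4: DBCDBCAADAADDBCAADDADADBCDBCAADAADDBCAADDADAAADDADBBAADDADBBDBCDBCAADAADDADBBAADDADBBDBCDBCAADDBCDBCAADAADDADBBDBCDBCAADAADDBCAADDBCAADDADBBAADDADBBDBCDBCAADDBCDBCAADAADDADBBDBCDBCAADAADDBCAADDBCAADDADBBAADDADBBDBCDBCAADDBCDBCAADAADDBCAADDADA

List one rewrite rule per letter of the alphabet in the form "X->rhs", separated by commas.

A->DBC, B->DA, C->DBB, D->AAD

  step 0 ⇒ step 1: DAAB ⇒ AAD·DBC·DBC·DA
    A ↦ DBC
    B ↦ DA
    D ↦ AAD
    C ↦ DBB  (constrained at step 1)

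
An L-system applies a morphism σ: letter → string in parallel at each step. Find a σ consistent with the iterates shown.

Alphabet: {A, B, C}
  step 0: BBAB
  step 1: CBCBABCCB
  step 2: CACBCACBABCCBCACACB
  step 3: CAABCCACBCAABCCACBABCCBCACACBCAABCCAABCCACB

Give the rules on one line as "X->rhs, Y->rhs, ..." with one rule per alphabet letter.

  step 2 ⇒ step 3: CACBCACBABCCBCACACB ⇒ CA·ABC·CA·CB·CA·ABC·CA·CB·ABC·CB·CA·CA·CB·CA·ABC·CA·ABC·CA·CB
    A ↦ ABC
    B ↦ CB
    C ↦ CA

A->ABC, B->CB, C->CA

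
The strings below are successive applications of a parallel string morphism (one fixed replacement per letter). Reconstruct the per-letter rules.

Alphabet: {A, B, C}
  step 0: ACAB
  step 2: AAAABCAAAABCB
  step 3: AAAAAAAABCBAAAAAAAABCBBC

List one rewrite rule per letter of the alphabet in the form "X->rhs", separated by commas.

  step 2 ⇒ step 3: AAAABCAAAABCB ⇒ AA·AA·AA·AA·BC·B·AA·AA·AA·AA·BC·B·BC
    A ↦ AA
    B ↦ BC
    C ↦ B

A->AA, B->BC, C->B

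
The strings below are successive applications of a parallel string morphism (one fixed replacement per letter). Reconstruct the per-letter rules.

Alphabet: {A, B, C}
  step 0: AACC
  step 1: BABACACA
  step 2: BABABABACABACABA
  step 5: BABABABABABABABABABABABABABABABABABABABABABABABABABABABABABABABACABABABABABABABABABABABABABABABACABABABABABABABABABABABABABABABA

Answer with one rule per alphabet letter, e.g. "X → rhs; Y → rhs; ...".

  step 1 ⇒ step 2: BABACACA ⇒ BA·BA·BA·BA·CA·BA·CA·BA
    A ↦ BA
    B ↦ BA
    C ↦ CA

A->BA, B->BA, C->CA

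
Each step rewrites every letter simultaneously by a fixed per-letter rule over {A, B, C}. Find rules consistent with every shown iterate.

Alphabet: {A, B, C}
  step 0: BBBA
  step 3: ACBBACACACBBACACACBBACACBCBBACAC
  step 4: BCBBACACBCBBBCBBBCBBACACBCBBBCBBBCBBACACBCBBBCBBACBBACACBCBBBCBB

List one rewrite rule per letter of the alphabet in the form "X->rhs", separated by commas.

  step 3 ⇒ step 4: ACBBACACACBBACACACBBACACBCBBACAC ⇒ BC·BB·AC·AC·BC·BB·BC·BB·BC·BB·AC·AC·BC·BB·BC·BB·BC·BB·AC·AC·BC·BB·BC·BB·AC·BB·AC·AC·BC·BB·BC·BB
    A ↦ BC
    B ↦ AC
    C ↦ BB

A->BC, B->AC, C->BB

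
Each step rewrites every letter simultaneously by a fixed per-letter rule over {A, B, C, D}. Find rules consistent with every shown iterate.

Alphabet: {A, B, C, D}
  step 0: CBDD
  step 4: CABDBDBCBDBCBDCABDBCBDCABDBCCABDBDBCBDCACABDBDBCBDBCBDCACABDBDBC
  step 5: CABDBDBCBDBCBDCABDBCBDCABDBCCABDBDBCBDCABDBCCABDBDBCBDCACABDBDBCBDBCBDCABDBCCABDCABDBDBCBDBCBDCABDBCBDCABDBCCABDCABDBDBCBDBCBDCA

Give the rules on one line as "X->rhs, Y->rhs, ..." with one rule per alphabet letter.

  step 4 ⇒ step 5: CABDBDBCBDBCBDCABDBCBDCABDBCCABDBDBCBDCACABDBDBCBDBCBDCACABDBDBC ⇒ CA·BD·BD·BC·BD·BC·BD·CA·BD·BC·BD·CA·BD·BC·CA·BD·BD·BC·BD·CA·BD·BC·CA·BD·BD·BC·BD·CA·CA·BD·BD·BC·BD·BC·BD·CA·BD·BC·CA·BD·CA·BD·BD·BC·BD·BC·BD·CA·BD·BC·BD·CA·BD·BC·CA·BD·CA·BD·BD·BC·BD·BC·BD·CA
    A ↦ BD
    B ↦ BD
    C ↦ CA
    D ↦ BC

A->BD, B->BD, C->CA, D->BC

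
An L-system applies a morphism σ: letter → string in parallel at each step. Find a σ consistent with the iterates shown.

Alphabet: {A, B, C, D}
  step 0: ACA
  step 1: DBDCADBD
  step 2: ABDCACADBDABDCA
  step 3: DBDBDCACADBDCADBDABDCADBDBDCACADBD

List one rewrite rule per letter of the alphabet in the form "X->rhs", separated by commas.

A->DBD, B->BDC, C->CA, D->A

  step 2 ⇒ step 3: ABDCACADBDABDCA ⇒ DBD·BDC·A·CA·DBD·CA·DBD·A·BDC·A·DBD·BDC·A·CA·DBD
    A ↦ DBD
    B ↦ BDC
    C ↦ CA
    D ↦ A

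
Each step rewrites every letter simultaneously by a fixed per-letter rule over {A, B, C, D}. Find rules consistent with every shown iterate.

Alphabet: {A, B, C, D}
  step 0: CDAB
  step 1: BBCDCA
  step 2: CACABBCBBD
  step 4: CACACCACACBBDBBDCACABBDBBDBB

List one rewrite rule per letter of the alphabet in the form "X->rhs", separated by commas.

  step 1 ⇒ step 2: BBCDCA ⇒ CA·CA·BB·C·BB·D
    A ↦ D
    B ↦ CA
    C ↦ BB
    D ↦ C

A->D, B->CA, C->BB, D->C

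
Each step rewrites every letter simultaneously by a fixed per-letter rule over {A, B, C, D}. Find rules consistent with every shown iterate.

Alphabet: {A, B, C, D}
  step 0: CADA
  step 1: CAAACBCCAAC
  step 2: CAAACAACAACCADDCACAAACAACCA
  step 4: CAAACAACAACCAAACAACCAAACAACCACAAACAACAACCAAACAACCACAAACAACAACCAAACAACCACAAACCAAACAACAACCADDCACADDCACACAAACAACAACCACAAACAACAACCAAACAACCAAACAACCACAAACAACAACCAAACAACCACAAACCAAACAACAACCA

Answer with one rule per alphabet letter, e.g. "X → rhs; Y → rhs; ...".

A->AAC, B->DD, C->CA, D->BCC

  step 1 ⇒ step 2: CAAACBCCAAC ⇒ CA·AAC·AAC·AAC·CA·DD·CA·CA·AAC·AAC·CA
    A ↦ AAC
    B ↦ DD
    C ↦ CA
  step 0 ⇒ step 1: CADA ⇒ CA·AAC·BCC·AAC
    D ↦ BCC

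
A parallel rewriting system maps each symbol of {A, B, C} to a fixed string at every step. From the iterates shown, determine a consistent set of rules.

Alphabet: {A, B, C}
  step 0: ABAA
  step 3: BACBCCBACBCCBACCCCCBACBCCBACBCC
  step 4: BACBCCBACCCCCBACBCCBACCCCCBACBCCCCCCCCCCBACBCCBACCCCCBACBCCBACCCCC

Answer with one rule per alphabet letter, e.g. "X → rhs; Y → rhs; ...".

A->B, B->BAC, C->CC

  step 3 ⇒ step 4: BACBCCBACBCCBACCCCCBACBCCBACBCC ⇒ BAC·B·CC·BAC·CC·CC·BAC·B·CC·BAC·CC·CC·BAC·B·CC·CC·CC·CC·CC·BAC·B·CC·BAC·CC·CC·BAC·B·CC·BAC·CC·CC
    A ↦ B
    B ↦ BAC
    C ↦ CC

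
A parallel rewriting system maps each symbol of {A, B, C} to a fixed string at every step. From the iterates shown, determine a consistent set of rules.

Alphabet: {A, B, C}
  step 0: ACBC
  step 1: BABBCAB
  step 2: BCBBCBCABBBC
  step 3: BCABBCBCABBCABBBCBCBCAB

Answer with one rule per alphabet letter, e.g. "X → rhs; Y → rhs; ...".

A->B, B->BC, C->AB

  step 2 ⇒ step 3: BCBBCBCABBBC ⇒ BC·AB·BC·BC·AB·BC·AB·B·BC·BC·BC·AB
    A ↦ B
    B ↦ BC
    C ↦ AB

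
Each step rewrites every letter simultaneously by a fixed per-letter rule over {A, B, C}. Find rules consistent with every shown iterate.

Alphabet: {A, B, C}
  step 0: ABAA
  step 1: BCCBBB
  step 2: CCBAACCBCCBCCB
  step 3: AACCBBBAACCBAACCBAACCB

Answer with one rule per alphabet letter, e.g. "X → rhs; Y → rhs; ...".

  step 2 ⇒ step 3: CCBAACCBCCBCCB ⇒ A·A·CCB·B·B·A·A·CCB·A·A·CCB·A·A·CCB
    A ↦ B
    B ↦ CCB
    C ↦ A

A->B, B->CCB, C->A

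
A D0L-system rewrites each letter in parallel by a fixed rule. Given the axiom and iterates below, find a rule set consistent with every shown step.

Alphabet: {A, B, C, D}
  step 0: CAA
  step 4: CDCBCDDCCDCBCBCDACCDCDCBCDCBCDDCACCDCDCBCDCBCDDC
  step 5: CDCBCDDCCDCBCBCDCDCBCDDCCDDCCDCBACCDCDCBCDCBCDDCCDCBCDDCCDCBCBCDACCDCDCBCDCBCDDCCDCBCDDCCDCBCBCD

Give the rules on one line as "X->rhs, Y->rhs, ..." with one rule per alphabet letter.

  step 4 ⇒ step 5: CDCBCDDCCDCBCBCDACCDCDCBCDCBCDDCACCDCDCBCDCBCDDC ⇒ CD·CB·CD·DC·CD·CB·CB·CD·CD·CB·CD·DC·CD·DC·CD·CB·AC·CD·CD·CB·CD·CB·CD·DC·CD·CB·CD·DC·CD·CB·CB·CD·AC·CD·CD·CB·CD·CB·CD·DC·CD·CB·CD·DC·CD·CB·CB·CD
    A ↦ AC
    B ↦ DC
    C ↦ CD
    D ↦ CB

A->AC, B->DC, C->CD, D->CB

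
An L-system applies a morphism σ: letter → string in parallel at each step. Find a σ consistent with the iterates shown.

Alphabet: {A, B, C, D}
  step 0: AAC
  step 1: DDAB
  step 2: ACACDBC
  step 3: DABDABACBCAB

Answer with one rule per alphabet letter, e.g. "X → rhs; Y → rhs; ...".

A->D, B->BC, C->AB, D->AC

  step 2 ⇒ step 3: ACACDBC ⇒ D·AB·D·AB·AC·BC·AB
    A ↦ D
    B ↦ BC
    C ↦ AB
    D ↦ AC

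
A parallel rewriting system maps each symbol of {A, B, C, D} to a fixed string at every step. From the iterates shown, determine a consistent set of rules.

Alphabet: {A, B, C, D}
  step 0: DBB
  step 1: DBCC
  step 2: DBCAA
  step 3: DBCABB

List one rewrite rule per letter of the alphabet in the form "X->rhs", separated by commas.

  step 2 ⇒ step 3: DBCAA ⇒ DB·C·A·B·B
    A ↦ B
    B ↦ C
    C ↦ A
    D ↦ DB

A->B, B->C, C->A, D->DB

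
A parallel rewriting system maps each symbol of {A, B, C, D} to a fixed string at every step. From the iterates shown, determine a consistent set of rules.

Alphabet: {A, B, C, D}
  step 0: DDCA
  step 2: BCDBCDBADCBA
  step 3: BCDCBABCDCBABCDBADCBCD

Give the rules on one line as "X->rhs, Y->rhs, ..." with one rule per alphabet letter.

A->D, B->BC, C->DC, D->BA

  step 2 ⇒ step 3: BCDBCDBADCBA ⇒ BC·DC·BA·BC·DC·BA·BC·D·BA·DC·BC·D
    A ↦ D
    B ↦ BC
    C ↦ DC
    D ↦ BA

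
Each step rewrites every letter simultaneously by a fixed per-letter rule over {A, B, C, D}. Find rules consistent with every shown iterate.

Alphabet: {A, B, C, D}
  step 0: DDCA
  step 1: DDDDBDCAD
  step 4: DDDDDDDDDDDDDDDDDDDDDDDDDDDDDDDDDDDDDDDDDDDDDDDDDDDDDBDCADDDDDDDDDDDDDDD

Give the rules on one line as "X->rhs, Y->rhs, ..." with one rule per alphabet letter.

A->AD, B->D, C->BDC, D->DD

  step 0 ⇒ step 1: DDCA ⇒ DD·DD·BDC·AD
    A ↦ AD
    C ↦ BDC
    D ↦ DD
    B ↦ D  (constrained at step 1)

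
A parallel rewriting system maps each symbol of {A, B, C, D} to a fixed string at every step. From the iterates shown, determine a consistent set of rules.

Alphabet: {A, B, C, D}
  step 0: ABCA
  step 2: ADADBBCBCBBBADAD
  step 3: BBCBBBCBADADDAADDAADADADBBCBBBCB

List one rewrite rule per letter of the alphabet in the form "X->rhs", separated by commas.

A->BB, B->AD, C->DA, D->CB

  step 2 ⇒ step 3: ADADBBCBCBBBADAD ⇒ BB·CB·BB·CB·AD·AD·DA·AD·DA·AD·AD·AD·BB·CB·BB·CB
    A ↦ BB
    B ↦ AD
    C ↦ DA
    D ↦ CB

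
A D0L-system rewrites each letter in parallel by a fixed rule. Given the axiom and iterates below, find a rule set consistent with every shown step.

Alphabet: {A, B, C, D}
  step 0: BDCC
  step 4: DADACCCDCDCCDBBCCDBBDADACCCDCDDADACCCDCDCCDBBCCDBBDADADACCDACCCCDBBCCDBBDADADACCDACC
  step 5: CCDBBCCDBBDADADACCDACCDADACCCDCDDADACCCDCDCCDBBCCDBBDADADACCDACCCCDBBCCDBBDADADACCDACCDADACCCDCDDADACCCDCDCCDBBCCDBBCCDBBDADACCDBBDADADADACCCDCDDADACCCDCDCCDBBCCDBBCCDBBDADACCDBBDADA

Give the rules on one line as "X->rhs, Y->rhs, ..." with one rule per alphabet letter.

A->DBB, B->CD, C->DA, D->CC

  step 4 ⇒ step 5: DADACCCDCDCCDBBCCDBBDADACCCDCDDADACCCDCDCCDBBCCDBBDADADACCDACCCCDBBCCDBBDADADACCDACC ⇒ CC·DBB·CC·DBB·DA·DA·DA·CC·DA·CC·DA·DA·CC·CD·CD·DA·DA·CC·CD·CD·CC·DBB·CC·DBB·DA·DA·DA·CC·DA·CC·CC·DBB·CC·DBB·DA·DA·DA·CC·DA·CC·DA·DA·CC·CD·CD·DA·DA·CC·CD·CD·CC·DBB·CC·DBB·CC·DBB·DA·DA·CC·DBB·DA·DA·DA·DA·CC·CD·CD·DA·DA·CC·CD·CD·CC·DBB·CC·DBB·CC·DBB·DA·DA·CC·DBB·DA·DA
    A ↦ DBB
    B ↦ CD
    C ↦ DA
    D ↦ CC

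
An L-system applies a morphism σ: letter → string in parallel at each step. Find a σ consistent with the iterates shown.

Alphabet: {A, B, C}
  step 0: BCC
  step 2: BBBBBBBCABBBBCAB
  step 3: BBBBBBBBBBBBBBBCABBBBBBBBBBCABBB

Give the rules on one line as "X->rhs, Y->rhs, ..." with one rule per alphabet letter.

A->B, B->BB, C->BCA

  step 2 ⇒ step 3: BBBBBBBCABBBBCAB ⇒ BB·BB·BB·BB·BB·BB·BB·BCA·B·BB·BB·BB·BB·BCA·B·BB
    A ↦ B
    B ↦ BB
    C ↦ BCA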